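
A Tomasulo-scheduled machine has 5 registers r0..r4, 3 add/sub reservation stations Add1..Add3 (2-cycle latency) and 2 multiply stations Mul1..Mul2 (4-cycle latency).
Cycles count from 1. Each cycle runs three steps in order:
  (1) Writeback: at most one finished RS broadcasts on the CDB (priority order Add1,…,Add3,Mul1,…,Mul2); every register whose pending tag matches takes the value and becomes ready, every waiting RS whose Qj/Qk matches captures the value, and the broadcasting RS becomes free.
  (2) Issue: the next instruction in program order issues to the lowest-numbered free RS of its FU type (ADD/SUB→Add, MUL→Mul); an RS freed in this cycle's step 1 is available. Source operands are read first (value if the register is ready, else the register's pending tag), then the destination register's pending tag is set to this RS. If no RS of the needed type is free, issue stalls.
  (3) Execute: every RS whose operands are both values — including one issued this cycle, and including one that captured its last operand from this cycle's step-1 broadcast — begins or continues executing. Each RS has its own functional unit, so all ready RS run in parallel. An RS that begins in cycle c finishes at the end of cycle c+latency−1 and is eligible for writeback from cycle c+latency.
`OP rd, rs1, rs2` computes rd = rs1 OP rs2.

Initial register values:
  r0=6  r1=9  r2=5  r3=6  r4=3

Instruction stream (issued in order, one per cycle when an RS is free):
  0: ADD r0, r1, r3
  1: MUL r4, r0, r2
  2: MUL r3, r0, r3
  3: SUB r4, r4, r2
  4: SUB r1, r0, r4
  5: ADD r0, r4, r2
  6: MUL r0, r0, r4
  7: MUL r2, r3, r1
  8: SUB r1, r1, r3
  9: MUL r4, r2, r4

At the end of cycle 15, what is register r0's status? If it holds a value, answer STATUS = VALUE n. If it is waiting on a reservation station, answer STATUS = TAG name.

c1: issue ADD r0<-Add1 | r0:Add1,r1:9,r2:5,r3:6,r4:3
c2: issue MUL r4<-Mul1 | r0:Add1,r1:9,r2:5,r3:6,r4:Mul1
c3: CDB Add1=15; issue MUL r3<-Mul2 | r0:15,r1:9,r2:5,r3:Mul2,r4:Mul1
c4: issue SUB r4<-Add1 | r0:15,r1:9,r2:5,r3:Mul2,r4:Add1
c5: issue SUB r1<-Add2 | r0:15,r1:Add2,r2:5,r3:Mul2,r4:Add1
c6: issue ADD r0<-Add3 | r0:Add3,r1:Add2,r2:5,r3:Mul2,r4:Add1
c7: CDB Mul1=75; issue MUL r0<-Mul1 | r0:Mul1,r1:Add2,r2:5,r3:Mul2,r4:Add1
c8: CDB Mul2=90; issue MUL r2<-Mul2 | r0:Mul1,r1:Add2,r2:Mul2,r3:90,r4:Add1
c9: CDB Add1=70; issue SUB r1<-Add1 | r0:Mul1,r1:Add1,r2:Mul2,r3:90,r4:70
c10: stall | r0:Mul1,r1:Add1,r2:Mul2,r3:90,r4:70
c11: CDB Add2=-55; stall | r0:Mul1,r1:Add1,r2:Mul2,r3:90,r4:70
c12: CDB Add3=75; stall | r0:Mul1,r1:Add1,r2:Mul2,r3:90,r4:70
c13: CDB Add1=-145; stall | r0:Mul1,r1:-145,r2:Mul2,r3:90,r4:70
c14: stall | r0:Mul1,r1:-145,r2:Mul2,r3:90,r4:70
c15: CDB Mul2=-4950; issue MUL r4<-Mul2 | r0:Mul1,r1:-145,r2:-4950,r3:90,r4:Mul2

STATUS = TAG Mul1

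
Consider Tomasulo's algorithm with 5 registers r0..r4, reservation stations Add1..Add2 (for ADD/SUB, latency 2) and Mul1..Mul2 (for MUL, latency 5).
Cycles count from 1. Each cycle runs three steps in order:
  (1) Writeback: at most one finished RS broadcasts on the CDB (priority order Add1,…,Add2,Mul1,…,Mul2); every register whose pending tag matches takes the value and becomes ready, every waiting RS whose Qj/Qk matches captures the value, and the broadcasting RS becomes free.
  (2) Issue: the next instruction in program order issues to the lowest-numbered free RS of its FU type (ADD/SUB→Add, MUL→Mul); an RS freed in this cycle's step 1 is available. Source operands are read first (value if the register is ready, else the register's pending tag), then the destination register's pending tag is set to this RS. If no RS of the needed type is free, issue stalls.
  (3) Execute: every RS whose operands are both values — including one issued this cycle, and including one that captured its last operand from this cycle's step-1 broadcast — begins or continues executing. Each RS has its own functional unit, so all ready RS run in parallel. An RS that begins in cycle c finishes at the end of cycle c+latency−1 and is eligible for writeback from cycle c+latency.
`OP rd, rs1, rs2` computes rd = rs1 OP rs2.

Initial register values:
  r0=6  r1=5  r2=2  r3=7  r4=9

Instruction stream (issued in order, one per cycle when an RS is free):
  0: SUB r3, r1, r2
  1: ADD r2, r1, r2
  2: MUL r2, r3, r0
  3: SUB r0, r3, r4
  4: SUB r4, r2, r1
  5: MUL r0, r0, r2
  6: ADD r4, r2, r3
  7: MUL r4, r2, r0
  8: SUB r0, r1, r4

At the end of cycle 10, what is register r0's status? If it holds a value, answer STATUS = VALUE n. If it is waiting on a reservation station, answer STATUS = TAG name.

STATUS = TAG Add1

c1: issue SUB r3<-Add1 | r0:6,r1:5,r2:2,r3:Add1,r4:9
c2: issue ADD r2<-Add2 | r0:6,r1:5,r2:Add2,r3:Add1,r4:9
c3: CDB Add1=3; issue MUL r2<-Mul1 | r0:6,r1:5,r2:Mul1,r3:3,r4:9
c4: CDB Add2=7; issue SUB r0<-Add1 | r0:Add1,r1:5,r2:Mul1,r3:3,r4:9
c5: issue SUB r4<-Add2 | r0:Add1,r1:5,r2:Mul1,r3:3,r4:Add2
c6: CDB Add1=-6; issue MUL r0<-Mul2 | r0:Mul2,r1:5,r2:Mul1,r3:3,r4:Add2
c7: issue ADD r4<-Add1 | r0:Mul2,r1:5,r2:Mul1,r3:3,r4:Add1
c8: CDB Mul1=18; issue MUL r4<-Mul1 | r0:Mul2,r1:5,r2:18,r3:3,r4:Mul1
c9: stall | r0:Mul2,r1:5,r2:18,r3:3,r4:Mul1
c10: CDB Add1=21; issue SUB r0<-Add1 | r0:Add1,r1:5,r2:18,r3:3,r4:Mul1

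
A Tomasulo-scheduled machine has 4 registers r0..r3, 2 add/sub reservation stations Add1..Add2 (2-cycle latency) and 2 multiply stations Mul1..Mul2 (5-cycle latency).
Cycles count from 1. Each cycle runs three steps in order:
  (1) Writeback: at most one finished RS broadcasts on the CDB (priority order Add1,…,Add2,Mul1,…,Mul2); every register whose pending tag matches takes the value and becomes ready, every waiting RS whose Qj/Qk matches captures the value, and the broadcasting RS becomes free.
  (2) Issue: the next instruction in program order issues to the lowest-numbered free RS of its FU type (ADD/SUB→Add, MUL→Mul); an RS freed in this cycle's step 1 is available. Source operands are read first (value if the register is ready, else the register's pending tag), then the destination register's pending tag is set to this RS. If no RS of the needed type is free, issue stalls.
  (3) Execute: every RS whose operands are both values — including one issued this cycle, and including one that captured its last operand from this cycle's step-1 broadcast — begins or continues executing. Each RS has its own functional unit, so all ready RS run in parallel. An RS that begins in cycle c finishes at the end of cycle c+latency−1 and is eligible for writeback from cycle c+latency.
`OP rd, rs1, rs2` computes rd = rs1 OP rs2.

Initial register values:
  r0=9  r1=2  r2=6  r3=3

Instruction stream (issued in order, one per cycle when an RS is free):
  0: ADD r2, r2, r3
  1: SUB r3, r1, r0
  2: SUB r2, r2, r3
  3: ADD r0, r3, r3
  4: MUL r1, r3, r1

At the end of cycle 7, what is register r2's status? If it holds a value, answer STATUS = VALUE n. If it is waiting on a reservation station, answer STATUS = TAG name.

  c1: issue ADD r2<-Add1  regs: r0:9,r1:2,r2:Add1,r3:3
  c2: issue SUB r3<-Add2  regs: r0:9,r1:2,r2:Add1,r3:Add2
  c3: CDB Add1=9; issue SUB r2<-Add1  regs: r0:9,r1:2,r2:Add1,r3:Add2
  c4: CDB Add2=-7; issue ADD r0<-Add2  regs: r0:Add2,r1:2,r2:Add1,r3:-7
  c5: issue MUL r1<-Mul1  regs: r0:Add2,r1:Mul1,r2:Add1,r3:-7
  c6: CDB Add1=16  regs: r0:Add2,r1:Mul1,r2:16,r3:-7
  c7: CDB Add2=-14  regs: r0:-14,r1:Mul1,r2:16,r3:-7

STATUS = VALUE 16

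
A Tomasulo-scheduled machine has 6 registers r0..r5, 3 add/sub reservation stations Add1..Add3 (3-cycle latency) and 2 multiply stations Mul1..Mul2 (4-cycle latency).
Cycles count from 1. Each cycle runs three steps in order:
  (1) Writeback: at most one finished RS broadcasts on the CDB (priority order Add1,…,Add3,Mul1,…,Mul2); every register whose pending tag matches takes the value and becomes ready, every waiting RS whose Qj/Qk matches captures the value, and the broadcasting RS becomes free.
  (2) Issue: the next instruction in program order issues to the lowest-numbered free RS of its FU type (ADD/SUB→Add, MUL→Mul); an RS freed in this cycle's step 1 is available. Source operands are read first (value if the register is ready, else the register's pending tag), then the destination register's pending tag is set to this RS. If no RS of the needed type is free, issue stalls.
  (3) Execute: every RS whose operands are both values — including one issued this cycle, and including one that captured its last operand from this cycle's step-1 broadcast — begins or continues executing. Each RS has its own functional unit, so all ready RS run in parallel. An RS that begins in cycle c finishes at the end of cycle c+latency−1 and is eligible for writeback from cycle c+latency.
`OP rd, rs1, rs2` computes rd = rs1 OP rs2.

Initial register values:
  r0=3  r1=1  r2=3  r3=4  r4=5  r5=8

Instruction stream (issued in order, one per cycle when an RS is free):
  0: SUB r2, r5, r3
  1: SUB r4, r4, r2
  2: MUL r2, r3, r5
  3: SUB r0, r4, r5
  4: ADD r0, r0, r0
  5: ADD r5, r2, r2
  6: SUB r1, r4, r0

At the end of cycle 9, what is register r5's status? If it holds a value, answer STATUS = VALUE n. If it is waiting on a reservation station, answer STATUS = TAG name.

STATUS = TAG Add2

  c1: issue SUB r2<-Add1  regs: r0:3,r1:1,r2:Add1,r3:4,r4:5,r5:8
  c2: issue SUB r4<-Add2  regs: r0:3,r1:1,r2:Add1,r3:4,r4:Add2,r5:8
  c3: issue MUL r2<-Mul1  regs: r0:3,r1:1,r2:Mul1,r3:4,r4:Add2,r5:8
  c4: CDB Add1=4; issue SUB r0<-Add1  regs: r0:Add1,r1:1,r2:Mul1,r3:4,r4:Add2,r5:8
  c5: issue ADD r0<-Add3  regs: r0:Add3,r1:1,r2:Mul1,r3:4,r4:Add2,r5:8
  c6: stall  regs: r0:Add3,r1:1,r2:Mul1,r3:4,r4:Add2,r5:8
  c7: CDB Add2=1; issue ADD r5<-Add2  regs: r0:Add3,r1:1,r2:Mul1,r3:4,r4:1,r5:Add2
  c8: CDB Mul1=32; stall  regs: r0:Add3,r1:1,r2:32,r3:4,r4:1,r5:Add2
  c9: stall  regs: r0:Add3,r1:1,r2:32,r3:4,r4:1,r5:Add2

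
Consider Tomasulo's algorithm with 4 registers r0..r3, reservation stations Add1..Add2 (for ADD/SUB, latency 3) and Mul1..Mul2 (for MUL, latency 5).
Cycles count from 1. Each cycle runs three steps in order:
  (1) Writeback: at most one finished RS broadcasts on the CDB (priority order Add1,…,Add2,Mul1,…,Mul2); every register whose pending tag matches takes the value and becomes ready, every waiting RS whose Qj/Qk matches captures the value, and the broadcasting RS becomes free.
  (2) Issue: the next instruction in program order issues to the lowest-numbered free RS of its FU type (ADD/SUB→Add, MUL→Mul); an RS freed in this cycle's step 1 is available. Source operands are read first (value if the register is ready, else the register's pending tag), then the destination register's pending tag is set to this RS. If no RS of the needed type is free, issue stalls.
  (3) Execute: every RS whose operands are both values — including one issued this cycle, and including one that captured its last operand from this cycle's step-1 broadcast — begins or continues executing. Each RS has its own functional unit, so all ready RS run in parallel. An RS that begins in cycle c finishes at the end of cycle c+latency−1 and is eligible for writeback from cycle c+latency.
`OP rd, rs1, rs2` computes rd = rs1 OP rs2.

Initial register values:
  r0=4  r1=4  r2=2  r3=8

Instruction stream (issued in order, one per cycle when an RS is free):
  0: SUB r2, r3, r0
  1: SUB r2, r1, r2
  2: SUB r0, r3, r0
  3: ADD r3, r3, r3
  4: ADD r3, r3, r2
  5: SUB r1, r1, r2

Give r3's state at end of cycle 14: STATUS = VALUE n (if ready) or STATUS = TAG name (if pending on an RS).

STATUS = VALUE 16

  c1: issue SUB r2<-Add1  regs: r0:4,r1:4,r2:Add1,r3:8
  c2: issue SUB r2<-Add2  regs: r0:4,r1:4,r2:Add2,r3:8
  c3: stall  regs: r0:4,r1:4,r2:Add2,r3:8
  c4: CDB Add1=4; issue SUB r0<-Add1  regs: r0:Add1,r1:4,r2:Add2,r3:8
  c5: stall  regs: r0:Add1,r1:4,r2:Add2,r3:8
  c6: stall  regs: r0:Add1,r1:4,r2:Add2,r3:8
  c7: CDB Add1=4; issue ADD r3<-Add1  regs: r0:4,r1:4,r2:Add2,r3:Add1
  c8: CDB Add2=0; issue ADD r3<-Add2  regs: r0:4,r1:4,r2:0,r3:Add2
  c9: stall  regs: r0:4,r1:4,r2:0,r3:Add2
  c10: CDB Add1=16; issue SUB r1<-Add1  regs: r0:4,r1:Add1,r2:0,r3:Add2
  c11: -  regs: r0:4,r1:Add1,r2:0,r3:Add2
  c12: -  regs: r0:4,r1:Add1,r2:0,r3:Add2
  c13: CDB Add1=4  regs: r0:4,r1:4,r2:0,r3:Add2
  c14: CDB Add2=16  regs: r0:4,r1:4,r2:0,r3:16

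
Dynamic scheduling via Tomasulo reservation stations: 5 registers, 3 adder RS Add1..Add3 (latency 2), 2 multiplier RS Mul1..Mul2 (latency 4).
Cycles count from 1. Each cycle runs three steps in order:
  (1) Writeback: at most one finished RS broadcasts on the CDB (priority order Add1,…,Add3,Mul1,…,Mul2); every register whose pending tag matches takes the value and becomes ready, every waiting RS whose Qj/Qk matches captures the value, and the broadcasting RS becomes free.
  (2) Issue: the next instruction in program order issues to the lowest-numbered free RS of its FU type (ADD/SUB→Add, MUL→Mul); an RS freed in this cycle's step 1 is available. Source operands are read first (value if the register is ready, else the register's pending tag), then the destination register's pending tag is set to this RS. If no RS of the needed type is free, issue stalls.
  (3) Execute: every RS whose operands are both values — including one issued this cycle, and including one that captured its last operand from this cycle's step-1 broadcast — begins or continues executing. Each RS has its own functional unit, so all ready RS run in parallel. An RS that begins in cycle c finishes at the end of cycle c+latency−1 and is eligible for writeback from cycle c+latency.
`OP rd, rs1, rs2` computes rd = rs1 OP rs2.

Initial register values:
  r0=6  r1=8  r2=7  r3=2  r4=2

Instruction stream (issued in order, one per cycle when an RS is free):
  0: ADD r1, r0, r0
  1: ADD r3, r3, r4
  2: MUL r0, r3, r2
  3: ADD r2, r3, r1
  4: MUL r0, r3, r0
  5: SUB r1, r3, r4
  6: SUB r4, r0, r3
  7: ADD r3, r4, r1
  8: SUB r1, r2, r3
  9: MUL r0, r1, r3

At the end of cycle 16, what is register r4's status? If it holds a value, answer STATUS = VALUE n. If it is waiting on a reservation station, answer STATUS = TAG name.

  c1: issue ADD r1<-Add1  regs: r0:6,r1:Add1,r2:7,r3:2,r4:2
  c2: issue ADD r3<-Add2  regs: r0:6,r1:Add1,r2:7,r3:Add2,r4:2
  c3: CDB Add1=12; issue MUL r0<-Mul1  regs: r0:Mul1,r1:12,r2:7,r3:Add2,r4:2
  c4: CDB Add2=4; issue ADD r2<-Add1  regs: r0:Mul1,r1:12,r2:Add1,r3:4,r4:2
  c5: issue MUL r0<-Mul2  regs: r0:Mul2,r1:12,r2:Add1,r3:4,r4:2
  c6: CDB Add1=16; issue SUB r1<-Add1  regs: r0:Mul2,r1:Add1,r2:16,r3:4,r4:2
  c7: issue SUB r4<-Add2  regs: r0:Mul2,r1:Add1,r2:16,r3:4,r4:Add2
  c8: CDB Add1=2; issue ADD r3<-Add1  regs: r0:Mul2,r1:2,r2:16,r3:Add1,r4:Add2
  c9: CDB Mul1=28; issue SUB r1<-Add3  regs: r0:Mul2,r1:Add3,r2:16,r3:Add1,r4:Add2
  c10: issue MUL r0<-Mul1  regs: r0:Mul1,r1:Add3,r2:16,r3:Add1,r4:Add2
  c11: -  regs: r0:Mul1,r1:Add3,r2:16,r3:Add1,r4:Add2
  c12: -  regs: r0:Mul1,r1:Add3,r2:16,r3:Add1,r4:Add2
  c13: CDB Mul2=112  regs: r0:Mul1,r1:Add3,r2:16,r3:Add1,r4:Add2
  c14: -  regs: r0:Mul1,r1:Add3,r2:16,r3:Add1,r4:Add2
  c15: CDB Add2=108  regs: r0:Mul1,r1:Add3,r2:16,r3:Add1,r4:108
  c16: -  regs: r0:Mul1,r1:Add3,r2:16,r3:Add1,r4:108

STATUS = VALUE 108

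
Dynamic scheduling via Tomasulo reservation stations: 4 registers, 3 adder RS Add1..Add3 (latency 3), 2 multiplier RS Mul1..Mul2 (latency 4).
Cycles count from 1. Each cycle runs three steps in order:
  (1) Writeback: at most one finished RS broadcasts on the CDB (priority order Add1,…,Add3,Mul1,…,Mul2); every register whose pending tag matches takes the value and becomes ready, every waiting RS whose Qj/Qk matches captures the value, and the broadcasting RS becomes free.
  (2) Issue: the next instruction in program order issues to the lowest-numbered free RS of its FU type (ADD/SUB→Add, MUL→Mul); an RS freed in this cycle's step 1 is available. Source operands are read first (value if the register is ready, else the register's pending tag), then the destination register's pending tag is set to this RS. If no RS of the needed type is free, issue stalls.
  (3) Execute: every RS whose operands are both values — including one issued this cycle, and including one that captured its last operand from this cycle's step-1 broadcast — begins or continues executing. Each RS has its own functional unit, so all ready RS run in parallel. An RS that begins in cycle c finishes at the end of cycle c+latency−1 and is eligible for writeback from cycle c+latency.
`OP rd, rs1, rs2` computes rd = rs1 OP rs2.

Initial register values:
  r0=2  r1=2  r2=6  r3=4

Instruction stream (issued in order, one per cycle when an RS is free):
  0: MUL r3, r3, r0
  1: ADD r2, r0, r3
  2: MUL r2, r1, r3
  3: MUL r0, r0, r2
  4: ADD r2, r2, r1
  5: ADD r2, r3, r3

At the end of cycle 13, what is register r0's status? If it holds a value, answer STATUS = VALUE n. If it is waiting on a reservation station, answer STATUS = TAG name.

c1: issue MUL r3<-Mul1 | r0:2,r1:2,r2:6,r3:Mul1
c2: issue ADD r2<-Add1 | r0:2,r1:2,r2:Add1,r3:Mul1
c3: issue MUL r2<-Mul2 | r0:2,r1:2,r2:Mul2,r3:Mul1
c4: stall | r0:2,r1:2,r2:Mul2,r3:Mul1
c5: CDB Mul1=8; issue MUL r0<-Mul1 | r0:Mul1,r1:2,r2:Mul2,r3:8
c6: issue ADD r2<-Add2 | r0:Mul1,r1:2,r2:Add2,r3:8
c7: issue ADD r2<-Add3 | r0:Mul1,r1:2,r2:Add3,r3:8
c8: CDB Add1=10 | r0:Mul1,r1:2,r2:Add3,r3:8
c9: CDB Mul2=16 | r0:Mul1,r1:2,r2:Add3,r3:8
c10: CDB Add3=16 | r0:Mul1,r1:2,r2:16,r3:8
c11: - | r0:Mul1,r1:2,r2:16,r3:8
c12: CDB Add2=18 | r0:Mul1,r1:2,r2:16,r3:8
c13: CDB Mul1=32 | r0:32,r1:2,r2:16,r3:8

STATUS = VALUE 32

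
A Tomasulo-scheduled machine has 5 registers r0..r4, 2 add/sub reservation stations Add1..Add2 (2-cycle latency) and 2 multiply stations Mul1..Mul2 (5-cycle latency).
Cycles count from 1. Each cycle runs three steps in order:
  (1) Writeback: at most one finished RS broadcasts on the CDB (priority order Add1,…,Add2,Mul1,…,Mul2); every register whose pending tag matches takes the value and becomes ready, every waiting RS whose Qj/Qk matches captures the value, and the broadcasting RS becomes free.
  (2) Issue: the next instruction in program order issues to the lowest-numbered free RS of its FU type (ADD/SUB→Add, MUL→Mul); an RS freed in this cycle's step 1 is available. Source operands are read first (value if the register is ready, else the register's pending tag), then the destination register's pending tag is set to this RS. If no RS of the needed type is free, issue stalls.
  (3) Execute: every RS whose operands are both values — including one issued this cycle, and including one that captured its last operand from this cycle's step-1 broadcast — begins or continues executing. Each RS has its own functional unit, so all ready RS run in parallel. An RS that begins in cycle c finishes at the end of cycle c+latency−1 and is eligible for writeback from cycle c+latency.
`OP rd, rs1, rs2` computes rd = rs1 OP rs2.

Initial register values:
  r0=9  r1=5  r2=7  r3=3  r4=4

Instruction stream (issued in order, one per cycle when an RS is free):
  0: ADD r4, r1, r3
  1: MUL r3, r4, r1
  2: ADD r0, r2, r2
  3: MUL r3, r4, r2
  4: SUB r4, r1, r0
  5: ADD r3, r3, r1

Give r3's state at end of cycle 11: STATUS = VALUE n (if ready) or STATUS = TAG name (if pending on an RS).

STATUS = VALUE 61

c1: issue ADD r4<-Add1 | r0:9,r1:5,r2:7,r3:3,r4:Add1
c2: issue MUL r3<-Mul1 | r0:9,r1:5,r2:7,r3:Mul1,r4:Add1
c3: CDB Add1=8; issue ADD r0<-Add1 | r0:Add1,r1:5,r2:7,r3:Mul1,r4:8
c4: issue MUL r3<-Mul2 | r0:Add1,r1:5,r2:7,r3:Mul2,r4:8
c5: CDB Add1=14; issue SUB r4<-Add1 | r0:14,r1:5,r2:7,r3:Mul2,r4:Add1
c6: issue ADD r3<-Add2 | r0:14,r1:5,r2:7,r3:Add2,r4:Add1
c7: CDB Add1=-9 | r0:14,r1:5,r2:7,r3:Add2,r4:-9
c8: CDB Mul1=40 | r0:14,r1:5,r2:7,r3:Add2,r4:-9
c9: CDB Mul2=56 | r0:14,r1:5,r2:7,r3:Add2,r4:-9
c10: - | r0:14,r1:5,r2:7,r3:Add2,r4:-9
c11: CDB Add2=61 | r0:14,r1:5,r2:7,r3:61,r4:-9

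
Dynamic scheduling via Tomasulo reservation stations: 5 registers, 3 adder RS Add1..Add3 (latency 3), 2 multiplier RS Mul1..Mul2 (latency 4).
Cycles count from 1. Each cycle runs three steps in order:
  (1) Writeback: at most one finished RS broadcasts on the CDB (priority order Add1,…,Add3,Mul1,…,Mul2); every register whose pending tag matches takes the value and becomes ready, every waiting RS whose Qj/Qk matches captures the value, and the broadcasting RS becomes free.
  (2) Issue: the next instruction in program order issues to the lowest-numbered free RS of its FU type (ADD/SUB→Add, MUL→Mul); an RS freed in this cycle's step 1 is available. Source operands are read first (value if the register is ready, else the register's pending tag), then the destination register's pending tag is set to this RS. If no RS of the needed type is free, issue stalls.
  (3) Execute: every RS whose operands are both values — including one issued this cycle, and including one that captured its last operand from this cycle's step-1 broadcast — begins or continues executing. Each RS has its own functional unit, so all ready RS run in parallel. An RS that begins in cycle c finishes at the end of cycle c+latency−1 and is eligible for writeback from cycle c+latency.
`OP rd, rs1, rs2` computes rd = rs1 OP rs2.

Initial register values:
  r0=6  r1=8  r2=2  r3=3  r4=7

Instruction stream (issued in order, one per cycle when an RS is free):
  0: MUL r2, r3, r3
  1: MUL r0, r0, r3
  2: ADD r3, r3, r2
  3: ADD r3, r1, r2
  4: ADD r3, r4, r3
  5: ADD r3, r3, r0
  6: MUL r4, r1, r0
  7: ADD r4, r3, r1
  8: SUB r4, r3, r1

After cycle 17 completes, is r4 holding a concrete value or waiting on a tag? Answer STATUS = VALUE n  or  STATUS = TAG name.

STATUS = TAG Add3

c1: issue MUL r2<-Mul1 | r0:6,r1:8,r2:Mul1,r3:3,r4:7
c2: issue MUL r0<-Mul2 | r0:Mul2,r1:8,r2:Mul1,r3:3,r4:7
c3: issue ADD r3<-Add1 | r0:Mul2,r1:8,r2:Mul1,r3:Add1,r4:7
c4: issue ADD r3<-Add2 | r0:Mul2,r1:8,r2:Mul1,r3:Add2,r4:7
c5: CDB Mul1=9; issue ADD r3<-Add3 | r0:Mul2,r1:8,r2:9,r3:Add3,r4:7
c6: CDB Mul2=18; stall | r0:18,r1:8,r2:9,r3:Add3,r4:7
c7: stall | r0:18,r1:8,r2:9,r3:Add3,r4:7
c8: CDB Add1=12; issue ADD r3<-Add1 | r0:18,r1:8,r2:9,r3:Add1,r4:7
c9: CDB Add2=17; issue MUL r4<-Mul1 | r0:18,r1:8,r2:9,r3:Add1,r4:Mul1
c10: issue ADD r4<-Add2 | r0:18,r1:8,r2:9,r3:Add1,r4:Add2
c11: stall | r0:18,r1:8,r2:9,r3:Add1,r4:Add2
c12: CDB Add3=24; issue SUB r4<-Add3 | r0:18,r1:8,r2:9,r3:Add1,r4:Add3
c13: CDB Mul1=144 | r0:18,r1:8,r2:9,r3:Add1,r4:Add3
c14: - | r0:18,r1:8,r2:9,r3:Add1,r4:Add3
c15: CDB Add1=42 | r0:18,r1:8,r2:9,r3:42,r4:Add3
c16: - | r0:18,r1:8,r2:9,r3:42,r4:Add3
c17: - | r0:18,r1:8,r2:9,r3:42,r4:Add3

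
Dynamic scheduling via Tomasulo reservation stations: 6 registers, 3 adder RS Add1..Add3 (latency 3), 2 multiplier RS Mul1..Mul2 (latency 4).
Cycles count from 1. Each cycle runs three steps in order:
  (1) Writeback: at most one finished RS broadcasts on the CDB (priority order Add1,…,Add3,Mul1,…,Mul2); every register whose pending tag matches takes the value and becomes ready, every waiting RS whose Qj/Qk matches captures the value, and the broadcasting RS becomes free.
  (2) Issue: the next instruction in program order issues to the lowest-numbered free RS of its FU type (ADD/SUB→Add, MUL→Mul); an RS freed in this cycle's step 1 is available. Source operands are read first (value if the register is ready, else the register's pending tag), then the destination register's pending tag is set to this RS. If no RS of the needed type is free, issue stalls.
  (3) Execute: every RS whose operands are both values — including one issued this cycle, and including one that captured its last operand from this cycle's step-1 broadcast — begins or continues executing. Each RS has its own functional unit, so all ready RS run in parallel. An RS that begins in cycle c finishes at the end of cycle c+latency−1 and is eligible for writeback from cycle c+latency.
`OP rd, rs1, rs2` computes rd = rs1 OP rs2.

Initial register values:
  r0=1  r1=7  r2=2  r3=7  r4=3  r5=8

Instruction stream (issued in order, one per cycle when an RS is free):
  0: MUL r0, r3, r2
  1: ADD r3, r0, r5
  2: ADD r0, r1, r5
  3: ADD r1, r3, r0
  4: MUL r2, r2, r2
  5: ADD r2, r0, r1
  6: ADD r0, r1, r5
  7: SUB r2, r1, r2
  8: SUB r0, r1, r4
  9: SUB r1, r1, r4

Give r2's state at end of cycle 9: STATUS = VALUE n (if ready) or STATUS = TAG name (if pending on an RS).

STATUS = TAG Add2

cycle 1: issue MUL r0<-Mul1 // r0:Mul1,r1:7,r2:2,r3:7,r4:3,r5:8
cycle 2: issue ADD r3<-Add1 // r0:Mul1,r1:7,r2:2,r3:Add1,r4:3,r5:8
cycle 3: issue ADD r0<-Add2 // r0:Add2,r1:7,r2:2,r3:Add1,r4:3,r5:8
cycle 4: issue ADD r1<-Add3 // r0:Add2,r1:Add3,r2:2,r3:Add1,r4:3,r5:8
cycle 5: CDB Mul1=14; issue MUL r2<-Mul1 // r0:Add2,r1:Add3,r2:Mul1,r3:Add1,r4:3,r5:8
cycle 6: CDB Add2=15; issue ADD r2<-Add2 // r0:15,r1:Add3,r2:Add2,r3:Add1,r4:3,r5:8
cycle 7: stall // r0:15,r1:Add3,r2:Add2,r3:Add1,r4:3,r5:8
cycle 8: CDB Add1=22; issue ADD r0<-Add1 // r0:Add1,r1:Add3,r2:Add2,r3:22,r4:3,r5:8
cycle 9: CDB Mul1=4; stall // r0:Add1,r1:Add3,r2:Add2,r3:22,r4:3,r5:8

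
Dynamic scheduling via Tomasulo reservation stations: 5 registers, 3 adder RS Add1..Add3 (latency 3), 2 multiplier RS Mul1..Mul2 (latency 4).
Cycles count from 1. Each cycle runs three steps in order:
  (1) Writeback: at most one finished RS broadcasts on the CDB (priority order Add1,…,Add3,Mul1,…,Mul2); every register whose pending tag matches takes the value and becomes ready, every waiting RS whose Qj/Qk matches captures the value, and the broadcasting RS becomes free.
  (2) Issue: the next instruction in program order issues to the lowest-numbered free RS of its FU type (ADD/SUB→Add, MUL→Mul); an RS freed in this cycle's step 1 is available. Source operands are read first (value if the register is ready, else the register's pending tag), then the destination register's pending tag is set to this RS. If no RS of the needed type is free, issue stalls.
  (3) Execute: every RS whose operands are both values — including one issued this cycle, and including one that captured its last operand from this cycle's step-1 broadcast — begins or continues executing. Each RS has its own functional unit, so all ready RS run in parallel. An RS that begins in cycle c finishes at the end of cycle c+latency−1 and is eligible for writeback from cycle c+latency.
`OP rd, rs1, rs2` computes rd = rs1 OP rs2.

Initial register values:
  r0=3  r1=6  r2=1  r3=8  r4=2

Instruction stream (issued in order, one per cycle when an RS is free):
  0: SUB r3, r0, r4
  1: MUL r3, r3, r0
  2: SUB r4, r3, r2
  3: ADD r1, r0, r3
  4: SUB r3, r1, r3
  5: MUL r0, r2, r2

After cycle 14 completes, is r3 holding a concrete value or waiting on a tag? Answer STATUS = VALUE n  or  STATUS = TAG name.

STATUS = VALUE 3

cycle 1: issue SUB r3<-Add1 // r0:3,r1:6,r2:1,r3:Add1,r4:2
cycle 2: issue MUL r3<-Mul1 // r0:3,r1:6,r2:1,r3:Mul1,r4:2
cycle 3: issue SUB r4<-Add2 // r0:3,r1:6,r2:1,r3:Mul1,r4:Add2
cycle 4: CDB Add1=1; issue ADD r1<-Add1 // r0:3,r1:Add1,r2:1,r3:Mul1,r4:Add2
cycle 5: issue SUB r3<-Add3 // r0:3,r1:Add1,r2:1,r3:Add3,r4:Add2
cycle 6: issue MUL r0<-Mul2 // r0:Mul2,r1:Add1,r2:1,r3:Add3,r4:Add2
cycle 7: - // r0:Mul2,r1:Add1,r2:1,r3:Add3,r4:Add2
cycle 8: CDB Mul1=3 // r0:Mul2,r1:Add1,r2:1,r3:Add3,r4:Add2
cycle 9: - // r0:Mul2,r1:Add1,r2:1,r3:Add3,r4:Add2
cycle 10: CDB Mul2=1 // r0:1,r1:Add1,r2:1,r3:Add3,r4:Add2
cycle 11: CDB Add1=6 // r0:1,r1:6,r2:1,r3:Add3,r4:Add2
cycle 12: CDB Add2=2 // r0:1,r1:6,r2:1,r3:Add3,r4:2
cycle 13: - // r0:1,r1:6,r2:1,r3:Add3,r4:2
cycle 14: CDB Add3=3 // r0:1,r1:6,r2:1,r3:3,r4:2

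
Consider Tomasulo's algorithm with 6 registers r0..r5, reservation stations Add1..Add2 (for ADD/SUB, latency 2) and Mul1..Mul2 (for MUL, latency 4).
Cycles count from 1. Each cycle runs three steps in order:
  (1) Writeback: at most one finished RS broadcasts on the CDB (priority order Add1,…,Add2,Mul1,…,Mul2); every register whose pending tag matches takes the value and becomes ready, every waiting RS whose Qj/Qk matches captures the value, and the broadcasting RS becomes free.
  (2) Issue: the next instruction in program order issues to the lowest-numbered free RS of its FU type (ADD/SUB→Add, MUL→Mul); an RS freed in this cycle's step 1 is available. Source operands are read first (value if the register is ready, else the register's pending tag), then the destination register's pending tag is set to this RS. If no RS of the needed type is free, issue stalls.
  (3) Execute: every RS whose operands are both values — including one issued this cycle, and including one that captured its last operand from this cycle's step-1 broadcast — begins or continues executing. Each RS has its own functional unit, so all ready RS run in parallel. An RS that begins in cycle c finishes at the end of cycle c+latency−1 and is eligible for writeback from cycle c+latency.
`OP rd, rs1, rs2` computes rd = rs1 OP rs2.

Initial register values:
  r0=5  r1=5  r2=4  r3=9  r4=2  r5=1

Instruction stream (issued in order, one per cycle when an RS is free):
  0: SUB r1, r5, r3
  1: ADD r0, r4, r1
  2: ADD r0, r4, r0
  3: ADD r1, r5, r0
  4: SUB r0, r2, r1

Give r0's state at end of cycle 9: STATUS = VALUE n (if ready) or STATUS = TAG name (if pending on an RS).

cycle 1: issue SUB r1<-Add1 // r0:5,r1:Add1,r2:4,r3:9,r4:2,r5:1
cycle 2: issue ADD r0<-Add2 // r0:Add2,r1:Add1,r2:4,r3:9,r4:2,r5:1
cycle 3: CDB Add1=-8; issue ADD r0<-Add1 // r0:Add1,r1:-8,r2:4,r3:9,r4:2,r5:1
cycle 4: stall // r0:Add1,r1:-8,r2:4,r3:9,r4:2,r5:1
cycle 5: CDB Add2=-6; issue ADD r1<-Add2 // r0:Add1,r1:Add2,r2:4,r3:9,r4:2,r5:1
cycle 6: stall // r0:Add1,r1:Add2,r2:4,r3:9,r4:2,r5:1
cycle 7: CDB Add1=-4; issue SUB r0<-Add1 // r0:Add1,r1:Add2,r2:4,r3:9,r4:2,r5:1
cycle 8: - // r0:Add1,r1:Add2,r2:4,r3:9,r4:2,r5:1
cycle 9: CDB Add2=-3 // r0:Add1,r1:-3,r2:4,r3:9,r4:2,r5:1

STATUS = TAG Add1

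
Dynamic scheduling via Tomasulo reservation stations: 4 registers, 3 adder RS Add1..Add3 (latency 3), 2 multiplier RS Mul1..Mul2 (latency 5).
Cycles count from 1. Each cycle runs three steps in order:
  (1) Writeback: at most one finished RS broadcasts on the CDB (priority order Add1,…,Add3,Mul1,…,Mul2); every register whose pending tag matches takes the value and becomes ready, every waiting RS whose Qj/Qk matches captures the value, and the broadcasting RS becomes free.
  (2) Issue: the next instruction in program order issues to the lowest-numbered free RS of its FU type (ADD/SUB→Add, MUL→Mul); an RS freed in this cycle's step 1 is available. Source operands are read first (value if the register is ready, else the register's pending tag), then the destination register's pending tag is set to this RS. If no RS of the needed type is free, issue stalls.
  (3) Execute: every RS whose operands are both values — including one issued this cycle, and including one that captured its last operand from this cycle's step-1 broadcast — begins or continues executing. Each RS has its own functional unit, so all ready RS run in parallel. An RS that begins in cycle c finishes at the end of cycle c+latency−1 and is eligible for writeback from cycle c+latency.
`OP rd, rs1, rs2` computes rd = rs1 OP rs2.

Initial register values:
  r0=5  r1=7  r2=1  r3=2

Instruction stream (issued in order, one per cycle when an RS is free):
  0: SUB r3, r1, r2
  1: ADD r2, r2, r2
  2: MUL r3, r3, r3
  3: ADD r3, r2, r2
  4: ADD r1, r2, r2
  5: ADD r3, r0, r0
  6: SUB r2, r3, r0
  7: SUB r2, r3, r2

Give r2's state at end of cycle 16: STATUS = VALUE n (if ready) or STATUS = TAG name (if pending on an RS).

cycle 1: issue SUB r3<-Add1 // r0:5,r1:7,r2:1,r3:Add1
cycle 2: issue ADD r2<-Add2 // r0:5,r1:7,r2:Add2,r3:Add1
cycle 3: issue MUL r3<-Mul1 // r0:5,r1:7,r2:Add2,r3:Mul1
cycle 4: CDB Add1=6; issue ADD r3<-Add1 // r0:5,r1:7,r2:Add2,r3:Add1
cycle 5: CDB Add2=2; issue ADD r1<-Add2 // r0:5,r1:Add2,r2:2,r3:Add1
cycle 6: issue ADD r3<-Add3 // r0:5,r1:Add2,r2:2,r3:Add3
cycle 7: stall // r0:5,r1:Add2,r2:2,r3:Add3
cycle 8: CDB Add1=4; issue SUB r2<-Add1 // r0:5,r1:Add2,r2:Add1,r3:Add3
cycle 9: CDB Add2=4; issue SUB r2<-Add2 // r0:5,r1:4,r2:Add2,r3:Add3
cycle 10: CDB Add3=10 // r0:5,r1:4,r2:Add2,r3:10
cycle 11: CDB Mul1=36 // r0:5,r1:4,r2:Add2,r3:10
cycle 12: - // r0:5,r1:4,r2:Add2,r3:10
cycle 13: CDB Add1=5 // r0:5,r1:4,r2:Add2,r3:10
cycle 14: - // r0:5,r1:4,r2:Add2,r3:10
cycle 15: - // r0:5,r1:4,r2:Add2,r3:10
cycle 16: CDB Add2=5 // r0:5,r1:4,r2:5,r3:10

STATUS = VALUE 5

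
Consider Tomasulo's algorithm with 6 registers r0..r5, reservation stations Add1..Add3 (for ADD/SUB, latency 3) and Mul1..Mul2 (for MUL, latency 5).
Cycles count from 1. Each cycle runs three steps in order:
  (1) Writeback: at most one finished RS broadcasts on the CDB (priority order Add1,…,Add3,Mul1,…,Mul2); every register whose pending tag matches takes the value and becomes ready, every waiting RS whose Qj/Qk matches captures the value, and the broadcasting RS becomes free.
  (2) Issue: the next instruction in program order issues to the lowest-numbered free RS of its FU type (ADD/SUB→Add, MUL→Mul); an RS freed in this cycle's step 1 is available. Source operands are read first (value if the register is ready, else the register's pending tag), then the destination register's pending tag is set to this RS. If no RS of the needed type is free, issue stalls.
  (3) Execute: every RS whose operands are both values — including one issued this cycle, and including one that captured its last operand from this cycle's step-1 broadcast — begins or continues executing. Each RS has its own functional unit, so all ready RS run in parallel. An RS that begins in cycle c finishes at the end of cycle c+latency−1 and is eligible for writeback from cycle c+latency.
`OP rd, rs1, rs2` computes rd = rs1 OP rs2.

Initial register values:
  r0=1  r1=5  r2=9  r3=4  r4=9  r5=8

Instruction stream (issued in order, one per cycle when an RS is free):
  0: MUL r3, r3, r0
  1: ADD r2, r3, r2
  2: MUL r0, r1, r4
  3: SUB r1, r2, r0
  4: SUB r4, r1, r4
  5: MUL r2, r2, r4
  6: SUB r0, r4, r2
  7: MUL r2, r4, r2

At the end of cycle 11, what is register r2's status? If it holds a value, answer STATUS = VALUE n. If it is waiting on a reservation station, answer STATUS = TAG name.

STATUS = TAG Mul2

c1: issue MUL r3<-Mul1 | r0:1,r1:5,r2:9,r3:Mul1,r4:9,r5:8
c2: issue ADD r2<-Add1 | r0:1,r1:5,r2:Add1,r3:Mul1,r4:9,r5:8
c3: issue MUL r0<-Mul2 | r0:Mul2,r1:5,r2:Add1,r3:Mul1,r4:9,r5:8
c4: issue SUB r1<-Add2 | r0:Mul2,r1:Add2,r2:Add1,r3:Mul1,r4:9,r5:8
c5: issue SUB r4<-Add3 | r0:Mul2,r1:Add2,r2:Add1,r3:Mul1,r4:Add3,r5:8
c6: CDB Mul1=4; issue MUL r2<-Mul1 | r0:Mul2,r1:Add2,r2:Mul1,r3:4,r4:Add3,r5:8
c7: stall | r0:Mul2,r1:Add2,r2:Mul1,r3:4,r4:Add3,r5:8
c8: CDB Mul2=45; stall | r0:45,r1:Add2,r2:Mul1,r3:4,r4:Add3,r5:8
c9: CDB Add1=13; issue SUB r0<-Add1 | r0:Add1,r1:Add2,r2:Mul1,r3:4,r4:Add3,r5:8
c10: issue MUL r2<-Mul2 | r0:Add1,r1:Add2,r2:Mul2,r3:4,r4:Add3,r5:8
c11: - | r0:Add1,r1:Add2,r2:Mul2,r3:4,r4:Add3,r5:8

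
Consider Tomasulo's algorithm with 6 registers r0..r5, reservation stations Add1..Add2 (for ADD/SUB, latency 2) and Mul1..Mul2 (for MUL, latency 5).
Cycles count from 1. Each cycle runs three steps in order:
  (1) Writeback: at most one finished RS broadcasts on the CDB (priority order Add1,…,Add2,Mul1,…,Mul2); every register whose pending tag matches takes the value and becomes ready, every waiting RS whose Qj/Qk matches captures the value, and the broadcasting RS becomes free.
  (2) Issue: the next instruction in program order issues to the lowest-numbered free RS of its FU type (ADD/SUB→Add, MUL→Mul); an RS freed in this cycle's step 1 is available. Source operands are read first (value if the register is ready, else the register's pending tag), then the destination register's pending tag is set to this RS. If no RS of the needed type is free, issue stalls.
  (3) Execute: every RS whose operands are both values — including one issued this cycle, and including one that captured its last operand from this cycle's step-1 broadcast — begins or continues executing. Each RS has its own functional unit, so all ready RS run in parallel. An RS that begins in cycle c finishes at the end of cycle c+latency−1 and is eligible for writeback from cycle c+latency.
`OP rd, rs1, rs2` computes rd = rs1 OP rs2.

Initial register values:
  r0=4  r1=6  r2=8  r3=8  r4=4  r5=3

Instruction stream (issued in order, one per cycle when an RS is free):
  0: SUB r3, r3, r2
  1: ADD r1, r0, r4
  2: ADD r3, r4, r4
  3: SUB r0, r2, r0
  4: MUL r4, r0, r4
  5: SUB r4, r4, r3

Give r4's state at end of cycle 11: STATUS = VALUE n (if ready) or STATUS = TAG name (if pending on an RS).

STATUS = TAG Add1

cycle 1: issue SUB r3<-Add1 // r0:4,r1:6,r2:8,r3:Add1,r4:4,r5:3
cycle 2: issue ADD r1<-Add2 // r0:4,r1:Add2,r2:8,r3:Add1,r4:4,r5:3
cycle 3: CDB Add1=0; issue ADD r3<-Add1 // r0:4,r1:Add2,r2:8,r3:Add1,r4:4,r5:3
cycle 4: CDB Add2=8; issue SUB r0<-Add2 // r0:Add2,r1:8,r2:8,r3:Add1,r4:4,r5:3
cycle 5: CDB Add1=8; issue MUL r4<-Mul1 // r0:Add2,r1:8,r2:8,r3:8,r4:Mul1,r5:3
cycle 6: CDB Add2=4; issue SUB r4<-Add1 // r0:4,r1:8,r2:8,r3:8,r4:Add1,r5:3
cycle 7: - // r0:4,r1:8,r2:8,r3:8,r4:Add1,r5:3
cycle 8: - // r0:4,r1:8,r2:8,r3:8,r4:Add1,r5:3
cycle 9: - // r0:4,r1:8,r2:8,r3:8,r4:Add1,r5:3
cycle 10: - // r0:4,r1:8,r2:8,r3:8,r4:Add1,r5:3
cycle 11: CDB Mul1=16 // r0:4,r1:8,r2:8,r3:8,r4:Add1,r5:3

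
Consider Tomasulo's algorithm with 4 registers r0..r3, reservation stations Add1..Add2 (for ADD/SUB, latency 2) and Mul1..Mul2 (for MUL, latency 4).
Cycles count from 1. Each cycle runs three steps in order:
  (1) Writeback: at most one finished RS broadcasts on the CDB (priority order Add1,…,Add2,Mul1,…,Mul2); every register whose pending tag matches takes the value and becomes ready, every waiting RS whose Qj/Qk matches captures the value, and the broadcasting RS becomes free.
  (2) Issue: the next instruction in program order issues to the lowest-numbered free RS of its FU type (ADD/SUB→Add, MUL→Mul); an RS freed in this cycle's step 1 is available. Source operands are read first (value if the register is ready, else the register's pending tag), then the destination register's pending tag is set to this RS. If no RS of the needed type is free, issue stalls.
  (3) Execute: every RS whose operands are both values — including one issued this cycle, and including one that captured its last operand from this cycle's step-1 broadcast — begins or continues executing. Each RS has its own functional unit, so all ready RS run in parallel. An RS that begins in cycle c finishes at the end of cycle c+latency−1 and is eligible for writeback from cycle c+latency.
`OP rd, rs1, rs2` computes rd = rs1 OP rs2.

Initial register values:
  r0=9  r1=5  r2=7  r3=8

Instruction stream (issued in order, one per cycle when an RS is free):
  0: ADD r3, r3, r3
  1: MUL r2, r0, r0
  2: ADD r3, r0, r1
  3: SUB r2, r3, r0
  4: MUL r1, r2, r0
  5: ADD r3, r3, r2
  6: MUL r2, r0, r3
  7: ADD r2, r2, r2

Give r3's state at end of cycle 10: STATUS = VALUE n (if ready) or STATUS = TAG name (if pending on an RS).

c1: issue ADD r3<-Add1 | r0:9,r1:5,r2:7,r3:Add1
c2: issue MUL r2<-Mul1 | r0:9,r1:5,r2:Mul1,r3:Add1
c3: CDB Add1=16; issue ADD r3<-Add1 | r0:9,r1:5,r2:Mul1,r3:Add1
c4: issue SUB r2<-Add2 | r0:9,r1:5,r2:Add2,r3:Add1
c5: CDB Add1=14; issue MUL r1<-Mul2 | r0:9,r1:Mul2,r2:Add2,r3:14
c6: CDB Mul1=81; issue ADD r3<-Add1 | r0:9,r1:Mul2,r2:Add2,r3:Add1
c7: CDB Add2=5; issue MUL r2<-Mul1 | r0:9,r1:Mul2,r2:Mul1,r3:Add1
c8: issue ADD r2<-Add2 | r0:9,r1:Mul2,r2:Add2,r3:Add1
c9: CDB Add1=19 | r0:9,r1:Mul2,r2:Add2,r3:19
c10: - | r0:9,r1:Mul2,r2:Add2,r3:19

STATUS = VALUE 19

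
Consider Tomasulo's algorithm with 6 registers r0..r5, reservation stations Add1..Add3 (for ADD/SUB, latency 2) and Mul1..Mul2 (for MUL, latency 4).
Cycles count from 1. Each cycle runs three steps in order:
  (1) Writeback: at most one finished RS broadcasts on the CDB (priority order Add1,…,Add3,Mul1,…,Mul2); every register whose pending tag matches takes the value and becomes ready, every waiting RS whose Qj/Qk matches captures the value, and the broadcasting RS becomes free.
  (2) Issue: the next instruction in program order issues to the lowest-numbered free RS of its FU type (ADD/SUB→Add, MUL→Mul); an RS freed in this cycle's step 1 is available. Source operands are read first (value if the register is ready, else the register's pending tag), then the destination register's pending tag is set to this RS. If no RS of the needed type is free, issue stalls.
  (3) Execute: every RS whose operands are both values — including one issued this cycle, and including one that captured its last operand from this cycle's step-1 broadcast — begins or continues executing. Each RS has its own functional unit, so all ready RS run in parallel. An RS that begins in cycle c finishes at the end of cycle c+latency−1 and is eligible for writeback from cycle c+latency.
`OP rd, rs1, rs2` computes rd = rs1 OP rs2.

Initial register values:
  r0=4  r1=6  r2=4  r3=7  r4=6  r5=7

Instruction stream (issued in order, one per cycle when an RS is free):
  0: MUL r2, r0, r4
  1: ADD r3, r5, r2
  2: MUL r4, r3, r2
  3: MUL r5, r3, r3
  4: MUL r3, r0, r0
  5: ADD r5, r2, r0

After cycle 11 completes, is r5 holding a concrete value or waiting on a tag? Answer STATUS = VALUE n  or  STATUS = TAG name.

cycle 1: issue MUL r2<-Mul1 // r0:4,r1:6,r2:Mul1,r3:7,r4:6,r5:7
cycle 2: issue ADD r3<-Add1 // r0:4,r1:6,r2:Mul1,r3:Add1,r4:6,r5:7
cycle 3: issue MUL r4<-Mul2 // r0:4,r1:6,r2:Mul1,r3:Add1,r4:Mul2,r5:7
cycle 4: stall // r0:4,r1:6,r2:Mul1,r3:Add1,r4:Mul2,r5:7
cycle 5: CDB Mul1=24; issue MUL r5<-Mul1 // r0:4,r1:6,r2:24,r3:Add1,r4:Mul2,r5:Mul1
cycle 6: stall // r0:4,r1:6,r2:24,r3:Add1,r4:Mul2,r5:Mul1
cycle 7: CDB Add1=31; stall // r0:4,r1:6,r2:24,r3:31,r4:Mul2,r5:Mul1
cycle 8: stall // r0:4,r1:6,r2:24,r3:31,r4:Mul2,r5:Mul1
cycle 9: stall // r0:4,r1:6,r2:24,r3:31,r4:Mul2,r5:Mul1
cycle 10: stall // r0:4,r1:6,r2:24,r3:31,r4:Mul2,r5:Mul1
cycle 11: CDB Mul1=961; issue MUL r3<-Mul1 // r0:4,r1:6,r2:24,r3:Mul1,r4:Mul2,r5:961

STATUS = VALUE 961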